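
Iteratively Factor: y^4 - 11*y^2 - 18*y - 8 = (y + 2)*(y^3 - 2*y^2 - 7*y - 4) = (y + 1)*(y + 2)*(y^2 - 3*y - 4) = (y - 4)*(y + 1)*(y + 2)*(y + 1)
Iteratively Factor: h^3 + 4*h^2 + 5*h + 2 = (h + 1)*(h^2 + 3*h + 2) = (h + 1)^2*(h + 2)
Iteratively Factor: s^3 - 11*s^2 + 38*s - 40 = (s - 5)*(s^2 - 6*s + 8) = (s - 5)*(s - 2)*(s - 4)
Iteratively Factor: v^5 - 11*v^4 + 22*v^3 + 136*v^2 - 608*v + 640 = (v - 4)*(v^4 - 7*v^3 - 6*v^2 + 112*v - 160) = (v - 5)*(v - 4)*(v^3 - 2*v^2 - 16*v + 32) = (v - 5)*(v - 4)^2*(v^2 + 2*v - 8) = (v - 5)*(v - 4)^2*(v - 2)*(v + 4)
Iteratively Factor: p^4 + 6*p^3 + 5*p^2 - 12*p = (p + 4)*(p^3 + 2*p^2 - 3*p) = p*(p + 4)*(p^2 + 2*p - 3) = p*(p + 3)*(p + 4)*(p - 1)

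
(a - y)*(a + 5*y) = a^2 + 4*a*y - 5*y^2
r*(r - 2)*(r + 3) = r^3 + r^2 - 6*r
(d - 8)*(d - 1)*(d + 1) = d^3 - 8*d^2 - d + 8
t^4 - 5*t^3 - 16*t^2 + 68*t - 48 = (t - 6)*(t - 2)*(t - 1)*(t + 4)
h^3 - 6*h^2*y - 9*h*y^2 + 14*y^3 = (h - 7*y)*(h - y)*(h + 2*y)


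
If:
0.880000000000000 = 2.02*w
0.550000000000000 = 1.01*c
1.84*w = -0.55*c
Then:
No Solution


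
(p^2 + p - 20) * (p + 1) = p^3 + 2*p^2 - 19*p - 20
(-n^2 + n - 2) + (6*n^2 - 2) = 5*n^2 + n - 4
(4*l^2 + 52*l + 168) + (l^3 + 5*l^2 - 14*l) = l^3 + 9*l^2 + 38*l + 168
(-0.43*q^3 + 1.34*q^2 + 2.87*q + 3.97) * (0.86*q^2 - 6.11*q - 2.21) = -0.3698*q^5 + 3.7797*q^4 - 4.7689*q^3 - 17.0829*q^2 - 30.5994*q - 8.7737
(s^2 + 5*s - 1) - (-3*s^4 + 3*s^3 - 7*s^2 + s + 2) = 3*s^4 - 3*s^3 + 8*s^2 + 4*s - 3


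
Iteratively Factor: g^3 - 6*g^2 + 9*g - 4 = (g - 4)*(g^2 - 2*g + 1) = (g - 4)*(g - 1)*(g - 1)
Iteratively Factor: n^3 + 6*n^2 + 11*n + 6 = (n + 1)*(n^2 + 5*n + 6) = (n + 1)*(n + 2)*(n + 3)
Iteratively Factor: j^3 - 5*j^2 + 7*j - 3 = (j - 3)*(j^2 - 2*j + 1) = (j - 3)*(j - 1)*(j - 1)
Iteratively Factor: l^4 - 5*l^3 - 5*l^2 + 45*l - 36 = (l - 4)*(l^3 - l^2 - 9*l + 9) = (l - 4)*(l - 3)*(l^2 + 2*l - 3) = (l - 4)*(l - 3)*(l + 3)*(l - 1)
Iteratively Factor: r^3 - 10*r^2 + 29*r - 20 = (r - 5)*(r^2 - 5*r + 4) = (r - 5)*(r - 4)*(r - 1)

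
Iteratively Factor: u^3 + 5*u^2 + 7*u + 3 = (u + 1)*(u^2 + 4*u + 3) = (u + 1)^2*(u + 3)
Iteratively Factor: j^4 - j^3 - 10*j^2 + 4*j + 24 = (j + 2)*(j^3 - 3*j^2 - 4*j + 12) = (j - 2)*(j + 2)*(j^2 - j - 6) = (j - 3)*(j - 2)*(j + 2)*(j + 2)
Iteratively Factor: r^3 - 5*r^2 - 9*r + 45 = (r - 5)*(r^2 - 9) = (r - 5)*(r + 3)*(r - 3)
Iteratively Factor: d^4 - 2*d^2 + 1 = (d - 1)*(d^3 + d^2 - d - 1) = (d - 1)^2*(d^2 + 2*d + 1) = (d - 1)^2*(d + 1)*(d + 1)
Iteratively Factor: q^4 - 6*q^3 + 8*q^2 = (q - 2)*(q^3 - 4*q^2) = q*(q - 2)*(q^2 - 4*q) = q*(q - 4)*(q - 2)*(q)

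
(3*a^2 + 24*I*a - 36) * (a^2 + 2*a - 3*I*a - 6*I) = 3*a^4 + 6*a^3 + 15*I*a^3 + 36*a^2 + 30*I*a^2 + 72*a + 108*I*a + 216*I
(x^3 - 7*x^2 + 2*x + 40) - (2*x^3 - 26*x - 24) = -x^3 - 7*x^2 + 28*x + 64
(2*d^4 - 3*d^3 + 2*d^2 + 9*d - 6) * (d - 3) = 2*d^5 - 9*d^4 + 11*d^3 + 3*d^2 - 33*d + 18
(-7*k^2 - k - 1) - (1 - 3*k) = -7*k^2 + 2*k - 2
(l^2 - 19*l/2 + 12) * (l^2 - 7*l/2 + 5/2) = l^4 - 13*l^3 + 191*l^2/4 - 263*l/4 + 30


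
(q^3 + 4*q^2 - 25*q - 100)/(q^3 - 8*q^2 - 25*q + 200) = (q + 4)/(q - 8)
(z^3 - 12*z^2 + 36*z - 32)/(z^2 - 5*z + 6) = (z^2 - 10*z + 16)/(z - 3)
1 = 1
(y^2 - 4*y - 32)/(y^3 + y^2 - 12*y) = (y - 8)/(y*(y - 3))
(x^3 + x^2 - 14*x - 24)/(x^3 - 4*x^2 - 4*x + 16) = (x + 3)/(x - 2)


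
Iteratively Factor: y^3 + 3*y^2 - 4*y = (y)*(y^2 + 3*y - 4) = y*(y + 4)*(y - 1)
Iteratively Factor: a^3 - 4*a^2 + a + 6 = (a + 1)*(a^2 - 5*a + 6) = (a - 2)*(a + 1)*(a - 3)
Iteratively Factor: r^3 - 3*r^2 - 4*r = (r)*(r^2 - 3*r - 4) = r*(r + 1)*(r - 4)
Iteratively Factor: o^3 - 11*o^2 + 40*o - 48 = (o - 3)*(o^2 - 8*o + 16) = (o - 4)*(o - 3)*(o - 4)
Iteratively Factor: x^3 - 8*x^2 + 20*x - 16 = (x - 2)*(x^2 - 6*x + 8) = (x - 2)^2*(x - 4)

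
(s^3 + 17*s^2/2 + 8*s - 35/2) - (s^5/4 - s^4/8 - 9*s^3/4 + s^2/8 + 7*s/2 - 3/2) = -s^5/4 + s^4/8 + 13*s^3/4 + 67*s^2/8 + 9*s/2 - 16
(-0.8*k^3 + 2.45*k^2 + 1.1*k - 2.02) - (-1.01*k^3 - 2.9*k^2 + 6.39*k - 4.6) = 0.21*k^3 + 5.35*k^2 - 5.29*k + 2.58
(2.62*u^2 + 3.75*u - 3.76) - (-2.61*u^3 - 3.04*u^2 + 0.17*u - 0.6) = 2.61*u^3 + 5.66*u^2 + 3.58*u - 3.16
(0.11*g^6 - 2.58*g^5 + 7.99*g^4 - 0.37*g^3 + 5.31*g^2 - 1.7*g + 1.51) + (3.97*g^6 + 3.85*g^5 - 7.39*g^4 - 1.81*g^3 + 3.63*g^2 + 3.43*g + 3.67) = 4.08*g^6 + 1.27*g^5 + 0.600000000000001*g^4 - 2.18*g^3 + 8.94*g^2 + 1.73*g + 5.18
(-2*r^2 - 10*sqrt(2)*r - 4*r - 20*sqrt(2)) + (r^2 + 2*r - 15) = -r^2 - 10*sqrt(2)*r - 2*r - 20*sqrt(2) - 15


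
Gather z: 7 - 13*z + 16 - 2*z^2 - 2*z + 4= -2*z^2 - 15*z + 27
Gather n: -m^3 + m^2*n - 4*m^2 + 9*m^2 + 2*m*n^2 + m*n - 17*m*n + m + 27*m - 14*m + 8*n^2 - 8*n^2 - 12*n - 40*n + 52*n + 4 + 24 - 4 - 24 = -m^3 + 5*m^2 + 2*m*n^2 + 14*m + n*(m^2 - 16*m)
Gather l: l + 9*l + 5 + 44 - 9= 10*l + 40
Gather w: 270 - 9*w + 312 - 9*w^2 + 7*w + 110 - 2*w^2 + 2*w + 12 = 704 - 11*w^2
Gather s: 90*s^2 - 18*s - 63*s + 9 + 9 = 90*s^2 - 81*s + 18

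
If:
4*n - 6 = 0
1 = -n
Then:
No Solution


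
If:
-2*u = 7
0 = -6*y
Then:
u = -7/2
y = 0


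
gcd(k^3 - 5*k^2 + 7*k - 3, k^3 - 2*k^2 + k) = k^2 - 2*k + 1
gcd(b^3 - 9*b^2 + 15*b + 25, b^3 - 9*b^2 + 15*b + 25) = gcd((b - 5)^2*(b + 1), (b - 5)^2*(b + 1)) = b^3 - 9*b^2 + 15*b + 25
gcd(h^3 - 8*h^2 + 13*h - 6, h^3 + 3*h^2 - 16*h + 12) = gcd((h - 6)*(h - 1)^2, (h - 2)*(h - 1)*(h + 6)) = h - 1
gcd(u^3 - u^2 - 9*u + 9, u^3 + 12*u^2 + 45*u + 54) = u + 3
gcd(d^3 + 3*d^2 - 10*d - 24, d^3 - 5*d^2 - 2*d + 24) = d^2 - d - 6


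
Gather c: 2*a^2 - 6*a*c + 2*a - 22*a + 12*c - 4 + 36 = 2*a^2 - 20*a + c*(12 - 6*a) + 32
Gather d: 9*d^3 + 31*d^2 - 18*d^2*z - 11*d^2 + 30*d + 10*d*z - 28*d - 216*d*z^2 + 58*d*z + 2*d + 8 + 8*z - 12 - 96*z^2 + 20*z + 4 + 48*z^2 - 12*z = 9*d^3 + d^2*(20 - 18*z) + d*(-216*z^2 + 68*z + 4) - 48*z^2 + 16*z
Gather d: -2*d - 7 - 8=-2*d - 15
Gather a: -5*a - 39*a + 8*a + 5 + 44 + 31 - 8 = 72 - 36*a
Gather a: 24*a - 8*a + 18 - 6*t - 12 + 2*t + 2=16*a - 4*t + 8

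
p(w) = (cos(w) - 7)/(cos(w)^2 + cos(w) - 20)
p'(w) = (2*sin(w)*cos(w) + sin(w))*(cos(w) - 7)/(cos(w)^2 + cos(w) - 20)^2 - sin(w)/(cos(w)^2 + cos(w) - 20)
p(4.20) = 0.37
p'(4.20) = -0.04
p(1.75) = 0.36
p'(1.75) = 0.04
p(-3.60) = 0.39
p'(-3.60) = 0.03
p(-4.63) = 0.35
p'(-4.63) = 0.04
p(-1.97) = 0.37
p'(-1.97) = -0.04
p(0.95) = 0.34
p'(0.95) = 0.01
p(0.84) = 0.34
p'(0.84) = 0.01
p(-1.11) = 0.34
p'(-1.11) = -0.02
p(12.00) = 0.33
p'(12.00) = 0.00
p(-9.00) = 0.39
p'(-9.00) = -0.03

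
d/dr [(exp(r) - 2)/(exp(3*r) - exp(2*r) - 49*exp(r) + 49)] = ((exp(r) - 2)*(-3*exp(2*r) + 2*exp(r) + 49) + exp(3*r) - exp(2*r) - 49*exp(r) + 49)*exp(r)/(exp(3*r) - exp(2*r) - 49*exp(r) + 49)^2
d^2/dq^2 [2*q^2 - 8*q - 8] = 4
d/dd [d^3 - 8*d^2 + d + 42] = 3*d^2 - 16*d + 1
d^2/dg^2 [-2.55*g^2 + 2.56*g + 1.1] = -5.10000000000000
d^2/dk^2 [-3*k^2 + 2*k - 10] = -6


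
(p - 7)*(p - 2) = p^2 - 9*p + 14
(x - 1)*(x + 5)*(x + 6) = x^3 + 10*x^2 + 19*x - 30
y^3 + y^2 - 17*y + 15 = (y - 3)*(y - 1)*(y + 5)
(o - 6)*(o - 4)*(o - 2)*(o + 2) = o^4 - 10*o^3 + 20*o^2 + 40*o - 96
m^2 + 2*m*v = m*(m + 2*v)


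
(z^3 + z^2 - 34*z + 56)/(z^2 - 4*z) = z + 5 - 14/z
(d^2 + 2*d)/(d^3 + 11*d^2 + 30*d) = (d + 2)/(d^2 + 11*d + 30)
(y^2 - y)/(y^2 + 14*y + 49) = y*(y - 1)/(y^2 + 14*y + 49)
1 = 1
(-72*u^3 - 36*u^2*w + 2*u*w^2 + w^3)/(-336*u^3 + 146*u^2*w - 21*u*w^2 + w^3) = (12*u^2 + 8*u*w + w^2)/(56*u^2 - 15*u*w + w^2)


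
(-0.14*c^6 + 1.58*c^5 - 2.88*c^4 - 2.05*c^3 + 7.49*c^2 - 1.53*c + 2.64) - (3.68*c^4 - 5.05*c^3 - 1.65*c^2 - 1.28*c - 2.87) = -0.14*c^6 + 1.58*c^5 - 6.56*c^4 + 3.0*c^3 + 9.14*c^2 - 0.25*c + 5.51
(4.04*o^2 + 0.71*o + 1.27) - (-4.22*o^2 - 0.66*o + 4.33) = 8.26*o^2 + 1.37*o - 3.06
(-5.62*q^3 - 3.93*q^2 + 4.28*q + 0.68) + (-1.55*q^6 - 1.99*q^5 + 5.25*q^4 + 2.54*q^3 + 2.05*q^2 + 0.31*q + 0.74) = -1.55*q^6 - 1.99*q^5 + 5.25*q^4 - 3.08*q^3 - 1.88*q^2 + 4.59*q + 1.42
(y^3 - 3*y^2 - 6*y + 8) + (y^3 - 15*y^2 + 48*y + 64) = 2*y^3 - 18*y^2 + 42*y + 72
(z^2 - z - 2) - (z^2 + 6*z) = -7*z - 2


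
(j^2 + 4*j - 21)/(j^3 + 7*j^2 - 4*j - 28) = (j - 3)/(j^2 - 4)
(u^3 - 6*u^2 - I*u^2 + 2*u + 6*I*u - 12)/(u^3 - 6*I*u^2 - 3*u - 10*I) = (u - 6)/(u - 5*I)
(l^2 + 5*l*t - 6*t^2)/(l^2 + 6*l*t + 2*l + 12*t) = (l - t)/(l + 2)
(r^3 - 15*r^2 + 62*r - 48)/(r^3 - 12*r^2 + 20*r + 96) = (r - 1)/(r + 2)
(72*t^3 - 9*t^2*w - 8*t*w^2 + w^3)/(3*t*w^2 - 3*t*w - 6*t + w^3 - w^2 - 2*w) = (24*t^2 - 11*t*w + w^2)/(w^2 - w - 2)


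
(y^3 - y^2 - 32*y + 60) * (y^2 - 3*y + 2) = y^5 - 4*y^4 - 27*y^3 + 154*y^2 - 244*y + 120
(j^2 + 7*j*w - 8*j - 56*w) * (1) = j^2 + 7*j*w - 8*j - 56*w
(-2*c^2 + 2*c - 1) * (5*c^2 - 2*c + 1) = -10*c^4 + 14*c^3 - 11*c^2 + 4*c - 1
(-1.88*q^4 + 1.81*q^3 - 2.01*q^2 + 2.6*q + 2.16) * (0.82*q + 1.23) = -1.5416*q^5 - 0.8282*q^4 + 0.578100000000001*q^3 - 0.3403*q^2 + 4.9692*q + 2.6568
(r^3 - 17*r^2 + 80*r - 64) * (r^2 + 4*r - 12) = r^5 - 13*r^4 + 460*r^2 - 1216*r + 768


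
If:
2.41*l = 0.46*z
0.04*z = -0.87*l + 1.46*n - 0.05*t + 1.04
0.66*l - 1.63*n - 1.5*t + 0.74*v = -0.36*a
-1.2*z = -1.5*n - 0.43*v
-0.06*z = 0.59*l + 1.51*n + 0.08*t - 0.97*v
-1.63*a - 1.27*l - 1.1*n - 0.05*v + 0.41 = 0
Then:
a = 1.23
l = -0.35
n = -0.96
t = 0.30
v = -1.80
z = -1.85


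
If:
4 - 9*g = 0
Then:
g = 4/9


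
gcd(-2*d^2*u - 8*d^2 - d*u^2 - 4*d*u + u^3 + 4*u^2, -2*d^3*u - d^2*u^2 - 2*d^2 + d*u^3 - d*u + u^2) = -2*d^2 - d*u + u^2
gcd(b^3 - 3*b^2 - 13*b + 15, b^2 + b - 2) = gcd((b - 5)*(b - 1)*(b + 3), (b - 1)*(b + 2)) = b - 1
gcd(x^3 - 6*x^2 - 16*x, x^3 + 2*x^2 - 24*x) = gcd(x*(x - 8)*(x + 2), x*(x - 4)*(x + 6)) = x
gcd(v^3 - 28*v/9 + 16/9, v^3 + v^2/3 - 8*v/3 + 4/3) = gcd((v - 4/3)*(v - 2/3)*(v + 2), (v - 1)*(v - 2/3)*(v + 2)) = v^2 + 4*v/3 - 4/3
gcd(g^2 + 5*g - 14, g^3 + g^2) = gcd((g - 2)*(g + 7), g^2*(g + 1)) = 1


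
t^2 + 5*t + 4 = (t + 1)*(t + 4)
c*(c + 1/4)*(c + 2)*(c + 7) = c^4 + 37*c^3/4 + 65*c^2/4 + 7*c/2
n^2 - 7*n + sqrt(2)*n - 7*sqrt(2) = (n - 7)*(n + sqrt(2))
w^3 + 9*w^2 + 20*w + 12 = (w + 1)*(w + 2)*(w + 6)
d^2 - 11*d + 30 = (d - 6)*(d - 5)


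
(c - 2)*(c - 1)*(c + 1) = c^3 - 2*c^2 - c + 2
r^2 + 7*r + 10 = (r + 2)*(r + 5)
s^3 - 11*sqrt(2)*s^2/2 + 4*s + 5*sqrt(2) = (s - 5*sqrt(2))*(s - sqrt(2))*(s + sqrt(2)/2)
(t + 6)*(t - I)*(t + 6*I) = t^3 + 6*t^2 + 5*I*t^2 + 6*t + 30*I*t + 36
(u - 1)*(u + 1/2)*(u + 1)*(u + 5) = u^4 + 11*u^3/2 + 3*u^2/2 - 11*u/2 - 5/2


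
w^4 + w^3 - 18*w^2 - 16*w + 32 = (w - 4)*(w - 1)*(w + 2)*(w + 4)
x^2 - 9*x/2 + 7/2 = (x - 7/2)*(x - 1)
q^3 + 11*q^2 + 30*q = q*(q + 5)*(q + 6)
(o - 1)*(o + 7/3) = o^2 + 4*o/3 - 7/3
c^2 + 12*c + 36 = (c + 6)^2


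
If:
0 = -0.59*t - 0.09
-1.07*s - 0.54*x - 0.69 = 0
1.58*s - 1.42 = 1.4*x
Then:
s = -0.08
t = -0.15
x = -1.11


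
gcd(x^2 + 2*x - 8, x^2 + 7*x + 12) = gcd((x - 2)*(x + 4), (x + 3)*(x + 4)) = x + 4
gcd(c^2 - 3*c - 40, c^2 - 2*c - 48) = c - 8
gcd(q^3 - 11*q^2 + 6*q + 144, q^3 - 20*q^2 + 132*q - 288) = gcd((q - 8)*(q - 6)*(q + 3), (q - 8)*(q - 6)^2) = q^2 - 14*q + 48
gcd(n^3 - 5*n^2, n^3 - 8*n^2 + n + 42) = 1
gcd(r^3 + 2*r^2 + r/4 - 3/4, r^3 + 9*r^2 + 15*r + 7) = r + 1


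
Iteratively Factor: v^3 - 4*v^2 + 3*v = (v - 3)*(v^2 - v) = v*(v - 3)*(v - 1)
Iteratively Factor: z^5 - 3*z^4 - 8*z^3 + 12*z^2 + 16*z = (z + 1)*(z^4 - 4*z^3 - 4*z^2 + 16*z) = z*(z + 1)*(z^3 - 4*z^2 - 4*z + 16) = z*(z + 1)*(z + 2)*(z^2 - 6*z + 8) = z*(z - 4)*(z + 1)*(z + 2)*(z - 2)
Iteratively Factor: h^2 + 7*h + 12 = (h + 4)*(h + 3)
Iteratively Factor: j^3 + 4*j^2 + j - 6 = (j - 1)*(j^2 + 5*j + 6) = (j - 1)*(j + 3)*(j + 2)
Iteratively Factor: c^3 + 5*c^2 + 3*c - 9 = (c + 3)*(c^2 + 2*c - 3) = (c + 3)^2*(c - 1)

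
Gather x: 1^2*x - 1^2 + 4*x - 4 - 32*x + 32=27 - 27*x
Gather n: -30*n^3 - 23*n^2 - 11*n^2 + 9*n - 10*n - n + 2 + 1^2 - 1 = -30*n^3 - 34*n^2 - 2*n + 2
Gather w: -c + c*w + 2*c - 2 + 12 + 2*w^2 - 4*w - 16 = c + 2*w^2 + w*(c - 4) - 6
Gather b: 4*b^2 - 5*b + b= 4*b^2 - 4*b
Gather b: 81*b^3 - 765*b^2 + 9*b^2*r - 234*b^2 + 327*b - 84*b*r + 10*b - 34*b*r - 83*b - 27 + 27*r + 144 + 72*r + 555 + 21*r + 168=81*b^3 + b^2*(9*r - 999) + b*(254 - 118*r) + 120*r + 840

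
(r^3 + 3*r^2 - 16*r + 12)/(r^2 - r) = r + 4 - 12/r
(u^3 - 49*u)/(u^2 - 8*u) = (u^2 - 49)/(u - 8)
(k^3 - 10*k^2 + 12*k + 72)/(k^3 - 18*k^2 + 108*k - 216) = (k + 2)/(k - 6)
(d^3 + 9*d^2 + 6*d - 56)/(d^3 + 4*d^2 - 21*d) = (d^2 + 2*d - 8)/(d*(d - 3))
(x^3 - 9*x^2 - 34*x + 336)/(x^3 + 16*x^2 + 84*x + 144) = (x^2 - 15*x + 56)/(x^2 + 10*x + 24)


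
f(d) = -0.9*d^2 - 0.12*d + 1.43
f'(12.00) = -21.72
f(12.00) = -129.61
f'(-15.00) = 26.88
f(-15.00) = -199.27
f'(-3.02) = 5.32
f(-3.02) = -6.42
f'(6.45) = -11.73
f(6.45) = -36.79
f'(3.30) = -6.06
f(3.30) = -8.77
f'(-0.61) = 0.98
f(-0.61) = 1.17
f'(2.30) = -4.26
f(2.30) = -3.61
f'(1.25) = -2.37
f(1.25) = -0.13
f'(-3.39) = 5.98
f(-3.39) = -8.51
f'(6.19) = -11.26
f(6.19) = -33.80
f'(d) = -1.8*d - 0.12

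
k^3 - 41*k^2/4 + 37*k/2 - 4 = (k - 8)*(k - 2)*(k - 1/4)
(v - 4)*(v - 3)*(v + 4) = v^3 - 3*v^2 - 16*v + 48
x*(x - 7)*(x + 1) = x^3 - 6*x^2 - 7*x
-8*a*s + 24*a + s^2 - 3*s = (-8*a + s)*(s - 3)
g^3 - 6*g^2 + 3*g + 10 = (g - 5)*(g - 2)*(g + 1)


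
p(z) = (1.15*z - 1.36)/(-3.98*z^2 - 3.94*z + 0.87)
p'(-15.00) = 0.00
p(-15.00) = 0.02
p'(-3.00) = 0.13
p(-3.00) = 0.21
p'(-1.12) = 160.30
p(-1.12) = -9.12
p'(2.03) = -0.01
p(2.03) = -0.04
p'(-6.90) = 0.01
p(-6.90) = 0.06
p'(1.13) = -0.14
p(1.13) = 0.01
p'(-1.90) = 0.91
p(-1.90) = 0.59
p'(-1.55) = 3.50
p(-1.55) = 1.22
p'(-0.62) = 1.29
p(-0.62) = -1.16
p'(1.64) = -0.04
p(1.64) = -0.03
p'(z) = (1.15*z - 1.36)*(7.96*z + 3.94)/(-3.98*z^2 - 3.94*z + 0.87)^2 + 1.15/(-3.98*z^2 - 3.94*z + 0.87) = (4.577*z^2 - 10.8256*z - 4.3579)/(15.8404*z^4 + 31.3624*z^3 + 8.5984*z^2 - 6.8556*z + 0.7569)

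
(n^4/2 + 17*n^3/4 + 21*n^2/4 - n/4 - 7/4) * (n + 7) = n^5/2 + 31*n^4/4 + 35*n^3 + 73*n^2/2 - 7*n/2 - 49/4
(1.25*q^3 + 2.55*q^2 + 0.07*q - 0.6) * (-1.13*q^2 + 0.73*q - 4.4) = -1.4125*q^5 - 1.969*q^4 - 3.7176*q^3 - 10.4909*q^2 - 0.746*q + 2.64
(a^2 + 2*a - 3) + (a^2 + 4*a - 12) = 2*a^2 + 6*a - 15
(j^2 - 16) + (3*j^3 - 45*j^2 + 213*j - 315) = 3*j^3 - 44*j^2 + 213*j - 331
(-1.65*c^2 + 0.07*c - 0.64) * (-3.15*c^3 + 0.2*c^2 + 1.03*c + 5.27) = 5.1975*c^5 - 0.5505*c^4 + 0.3305*c^3 - 8.7514*c^2 - 0.2903*c - 3.3728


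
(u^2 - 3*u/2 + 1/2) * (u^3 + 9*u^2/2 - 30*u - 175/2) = u^5 + 3*u^4 - 145*u^3/4 - 161*u^2/4 + 465*u/4 - 175/4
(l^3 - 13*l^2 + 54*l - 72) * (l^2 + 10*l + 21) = l^5 - 3*l^4 - 55*l^3 + 195*l^2 + 414*l - 1512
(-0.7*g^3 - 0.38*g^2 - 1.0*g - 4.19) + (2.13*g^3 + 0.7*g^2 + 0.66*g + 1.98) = 1.43*g^3 + 0.32*g^2 - 0.34*g - 2.21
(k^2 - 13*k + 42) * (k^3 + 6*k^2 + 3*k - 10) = k^5 - 7*k^4 - 33*k^3 + 203*k^2 + 256*k - 420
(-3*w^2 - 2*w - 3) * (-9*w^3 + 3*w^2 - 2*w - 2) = 27*w^5 + 9*w^4 + 27*w^3 + w^2 + 10*w + 6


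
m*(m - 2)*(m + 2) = m^3 - 4*m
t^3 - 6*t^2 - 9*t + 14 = (t - 7)*(t - 1)*(t + 2)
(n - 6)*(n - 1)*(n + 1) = n^3 - 6*n^2 - n + 6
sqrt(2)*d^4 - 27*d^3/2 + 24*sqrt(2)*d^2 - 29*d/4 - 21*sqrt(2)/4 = (d - 7*sqrt(2)/2)*(d - 3*sqrt(2))*(d - sqrt(2)/2)*(sqrt(2)*d + 1/2)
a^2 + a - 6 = (a - 2)*(a + 3)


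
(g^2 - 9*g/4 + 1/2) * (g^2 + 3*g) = g^4 + 3*g^3/4 - 25*g^2/4 + 3*g/2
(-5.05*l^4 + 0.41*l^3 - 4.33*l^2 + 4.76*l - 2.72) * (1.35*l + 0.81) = -6.8175*l^5 - 3.537*l^4 - 5.5134*l^3 + 2.9187*l^2 + 0.183599999999999*l - 2.2032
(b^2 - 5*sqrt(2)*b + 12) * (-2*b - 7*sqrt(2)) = -2*b^3 + 3*sqrt(2)*b^2 + 46*b - 84*sqrt(2)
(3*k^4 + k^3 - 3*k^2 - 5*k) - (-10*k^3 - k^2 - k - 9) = 3*k^4 + 11*k^3 - 2*k^2 - 4*k + 9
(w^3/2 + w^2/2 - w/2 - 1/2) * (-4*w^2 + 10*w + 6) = -2*w^5 + 3*w^4 + 10*w^3 - 8*w - 3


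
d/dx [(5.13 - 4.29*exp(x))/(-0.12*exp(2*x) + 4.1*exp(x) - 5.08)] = (-0.5148*exp(2*x) + 1.2312*exp(x) + 0.760200000000001)*exp(x)/(0.0144*exp(4*x) - 0.984*exp(3*x) + 18.0292*exp(2*x) - 41.656*exp(x) + 25.8064)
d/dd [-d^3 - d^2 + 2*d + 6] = -3*d^2 - 2*d + 2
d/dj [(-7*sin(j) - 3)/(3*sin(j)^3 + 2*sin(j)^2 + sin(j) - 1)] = (42*sin(j)^3 + 41*sin(j)^2 + 12*sin(j) + 10)*cos(j)/(3*sin(j)^3 + 2*sin(j)^2 + sin(j) - 1)^2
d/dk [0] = 0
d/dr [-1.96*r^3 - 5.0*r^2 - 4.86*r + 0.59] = -5.88*r^2 - 10.0*r - 4.86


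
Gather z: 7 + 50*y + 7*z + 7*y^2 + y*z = 7*y^2 + 50*y + z*(y + 7) + 7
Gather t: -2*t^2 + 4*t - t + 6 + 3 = -2*t^2 + 3*t + 9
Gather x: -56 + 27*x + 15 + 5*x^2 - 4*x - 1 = 5*x^2 + 23*x - 42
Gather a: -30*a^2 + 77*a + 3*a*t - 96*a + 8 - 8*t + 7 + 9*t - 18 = -30*a^2 + a*(3*t - 19) + t - 3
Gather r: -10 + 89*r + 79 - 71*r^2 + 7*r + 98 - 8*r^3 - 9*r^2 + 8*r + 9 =-8*r^3 - 80*r^2 + 104*r + 176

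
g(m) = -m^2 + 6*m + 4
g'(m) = 6 - 2*m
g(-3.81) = -33.38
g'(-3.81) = 13.62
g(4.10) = 11.79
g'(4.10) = -2.20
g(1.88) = 11.75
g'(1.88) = 2.24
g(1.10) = 9.39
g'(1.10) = 3.80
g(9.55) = -29.90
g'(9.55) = -13.10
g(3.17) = 12.97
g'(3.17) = -0.34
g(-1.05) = -3.40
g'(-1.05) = 8.10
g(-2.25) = -14.56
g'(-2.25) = 10.50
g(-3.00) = -23.00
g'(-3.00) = 12.00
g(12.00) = -68.00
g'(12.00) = -18.00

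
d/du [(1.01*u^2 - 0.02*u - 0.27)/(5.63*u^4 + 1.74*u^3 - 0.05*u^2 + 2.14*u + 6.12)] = (-11.3726*u^5 - 1.4196*u^4 + 6.15*u^3 + 3.5698*u^2 + 12.3354*u + 0.4554)/(31.6969*u^8 + 19.5924*u^7 + 2.4646*u^6 + 23.9224*u^5 + 76.3609*u^4 + 21.0836*u^3 + 3.9676*u^2 + 26.1936*u + 37.4544)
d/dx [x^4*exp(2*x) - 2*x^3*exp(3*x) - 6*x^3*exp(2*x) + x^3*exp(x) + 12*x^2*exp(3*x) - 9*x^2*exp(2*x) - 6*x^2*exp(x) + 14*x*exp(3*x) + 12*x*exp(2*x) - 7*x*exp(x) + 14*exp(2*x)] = (2*x^4*exp(x) - 6*x^3*exp(2*x) - 8*x^3*exp(x) + x^3 + 30*x^2*exp(2*x) - 36*x^2*exp(x) - 3*x^2 + 66*x*exp(2*x) + 6*x*exp(x) - 19*x + 14*exp(2*x) + 40*exp(x) - 7)*exp(x)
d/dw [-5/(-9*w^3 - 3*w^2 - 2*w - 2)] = 5*(-27*w^2 - 6*w - 2)/(9*w^3 + 3*w^2 + 2*w + 2)^2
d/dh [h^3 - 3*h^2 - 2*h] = 3*h^2 - 6*h - 2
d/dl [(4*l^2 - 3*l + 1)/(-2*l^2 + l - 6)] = (-2*l^2 - 44*l + 17)/(4*l^4 - 4*l^3 + 25*l^2 - 12*l + 36)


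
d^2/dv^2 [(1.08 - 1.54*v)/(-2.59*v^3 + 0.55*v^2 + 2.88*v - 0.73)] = (61.982844*v^5 - 100.099356*v^4 + 48.521396*v^3 + 11.43528*v^2 + 5.697276*v - 12.307752)/(17.373979*v^9 - 11.068365*v^8 - 55.607559*v^7 + 39.139724*v^6 + 55.594578*v^5 - 45.694581*v^4 - 12.809319*v^3 + 17.285451*v^2 - 4.604256*v + 0.389017)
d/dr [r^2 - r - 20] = 2*r - 1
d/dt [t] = 1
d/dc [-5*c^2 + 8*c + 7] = 8 - 10*c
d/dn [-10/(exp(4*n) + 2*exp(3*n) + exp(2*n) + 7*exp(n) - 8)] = (40*exp(3*n) + 60*exp(2*n) + 20*exp(n) + 70)*exp(n)/(exp(4*n) + 2*exp(3*n) + exp(2*n) + 7*exp(n) - 8)^2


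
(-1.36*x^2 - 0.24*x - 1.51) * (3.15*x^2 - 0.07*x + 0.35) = -4.284*x^4 - 0.6608*x^3 - 5.2157*x^2 + 0.0217*x - 0.5285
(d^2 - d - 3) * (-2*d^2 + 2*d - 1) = -2*d^4 + 4*d^3 + 3*d^2 - 5*d + 3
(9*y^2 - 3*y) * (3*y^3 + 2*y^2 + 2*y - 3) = 27*y^5 + 9*y^4 + 12*y^3 - 33*y^2 + 9*y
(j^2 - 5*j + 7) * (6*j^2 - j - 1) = 6*j^4 - 31*j^3 + 46*j^2 - 2*j - 7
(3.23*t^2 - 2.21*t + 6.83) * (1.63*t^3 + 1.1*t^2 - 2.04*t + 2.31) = 5.2649*t^5 - 0.0492999999999992*t^4 + 2.1127*t^3 + 19.4827*t^2 - 19.0383*t + 15.7773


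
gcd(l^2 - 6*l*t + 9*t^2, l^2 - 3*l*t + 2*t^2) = 1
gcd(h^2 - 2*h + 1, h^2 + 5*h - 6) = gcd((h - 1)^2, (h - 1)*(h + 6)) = h - 1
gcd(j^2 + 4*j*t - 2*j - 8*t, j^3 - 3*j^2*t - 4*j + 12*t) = j - 2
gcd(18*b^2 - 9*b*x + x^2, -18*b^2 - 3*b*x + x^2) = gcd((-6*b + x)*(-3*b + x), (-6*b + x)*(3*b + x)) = -6*b + x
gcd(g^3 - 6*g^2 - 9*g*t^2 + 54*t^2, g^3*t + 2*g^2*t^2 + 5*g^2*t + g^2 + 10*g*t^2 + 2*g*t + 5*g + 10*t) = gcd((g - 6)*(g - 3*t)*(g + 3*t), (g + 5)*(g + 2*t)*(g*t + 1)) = 1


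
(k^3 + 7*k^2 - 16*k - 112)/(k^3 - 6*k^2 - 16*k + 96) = (k + 7)/(k - 6)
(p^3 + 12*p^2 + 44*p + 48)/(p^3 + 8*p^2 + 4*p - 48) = (p + 2)/(p - 2)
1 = 1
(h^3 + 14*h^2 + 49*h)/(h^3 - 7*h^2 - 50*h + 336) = h*(h + 7)/(h^2 - 14*h + 48)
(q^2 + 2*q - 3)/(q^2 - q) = (q + 3)/q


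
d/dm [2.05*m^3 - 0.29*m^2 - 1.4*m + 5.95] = 6.15*m^2 - 0.58*m - 1.4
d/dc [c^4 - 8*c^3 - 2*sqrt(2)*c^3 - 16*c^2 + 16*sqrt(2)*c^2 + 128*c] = 4*c^3 - 24*c^2 - 6*sqrt(2)*c^2 - 32*c + 32*sqrt(2)*c + 128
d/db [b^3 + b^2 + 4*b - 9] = 3*b^2 + 2*b + 4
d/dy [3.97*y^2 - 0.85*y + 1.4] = 7.94*y - 0.85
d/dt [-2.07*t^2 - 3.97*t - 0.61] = -4.14*t - 3.97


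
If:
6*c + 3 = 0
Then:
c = -1/2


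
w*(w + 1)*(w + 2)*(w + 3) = w^4 + 6*w^3 + 11*w^2 + 6*w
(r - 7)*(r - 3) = r^2 - 10*r + 21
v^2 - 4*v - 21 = (v - 7)*(v + 3)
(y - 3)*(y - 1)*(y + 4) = y^3 - 13*y + 12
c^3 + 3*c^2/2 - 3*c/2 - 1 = (c - 1)*(c + 1/2)*(c + 2)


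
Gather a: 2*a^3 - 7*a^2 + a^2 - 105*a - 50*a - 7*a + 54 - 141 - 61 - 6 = 2*a^3 - 6*a^2 - 162*a - 154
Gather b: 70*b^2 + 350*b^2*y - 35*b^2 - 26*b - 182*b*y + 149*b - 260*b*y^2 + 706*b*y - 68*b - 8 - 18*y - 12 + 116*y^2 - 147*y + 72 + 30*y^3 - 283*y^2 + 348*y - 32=b^2*(350*y + 35) + b*(-260*y^2 + 524*y + 55) + 30*y^3 - 167*y^2 + 183*y + 20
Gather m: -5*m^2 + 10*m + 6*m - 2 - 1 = -5*m^2 + 16*m - 3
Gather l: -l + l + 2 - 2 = 0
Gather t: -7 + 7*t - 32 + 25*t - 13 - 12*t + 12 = 20*t - 40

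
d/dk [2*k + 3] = 2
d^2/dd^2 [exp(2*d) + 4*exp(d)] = 4*(exp(d) + 1)*exp(d)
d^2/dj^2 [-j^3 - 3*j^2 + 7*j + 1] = -6*j - 6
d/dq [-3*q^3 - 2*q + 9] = -9*q^2 - 2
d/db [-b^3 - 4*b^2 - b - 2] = -3*b^2 - 8*b - 1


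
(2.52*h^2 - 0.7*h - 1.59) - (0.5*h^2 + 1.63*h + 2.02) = 2.02*h^2 - 2.33*h - 3.61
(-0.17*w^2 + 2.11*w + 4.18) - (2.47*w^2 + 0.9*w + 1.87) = -2.64*w^2 + 1.21*w + 2.31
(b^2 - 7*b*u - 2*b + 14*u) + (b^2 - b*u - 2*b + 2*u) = 2*b^2 - 8*b*u - 4*b + 16*u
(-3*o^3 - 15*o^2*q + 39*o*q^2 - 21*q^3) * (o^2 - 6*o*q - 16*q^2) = -3*o^5 + 3*o^4*q + 177*o^3*q^2 - 15*o^2*q^3 - 498*o*q^4 + 336*q^5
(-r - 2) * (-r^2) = r^3 + 2*r^2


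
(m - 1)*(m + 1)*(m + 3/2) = m^3 + 3*m^2/2 - m - 3/2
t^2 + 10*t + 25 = (t + 5)^2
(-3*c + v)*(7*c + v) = -21*c^2 + 4*c*v + v^2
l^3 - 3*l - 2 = (l - 2)*(l + 1)^2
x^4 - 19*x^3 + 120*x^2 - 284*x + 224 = (x - 8)*(x - 7)*(x - 2)^2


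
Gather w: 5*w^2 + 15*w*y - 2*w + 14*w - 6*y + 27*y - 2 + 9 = 5*w^2 + w*(15*y + 12) + 21*y + 7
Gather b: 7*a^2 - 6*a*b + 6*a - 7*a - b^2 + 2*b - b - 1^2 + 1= 7*a^2 - a - b^2 + b*(1 - 6*a)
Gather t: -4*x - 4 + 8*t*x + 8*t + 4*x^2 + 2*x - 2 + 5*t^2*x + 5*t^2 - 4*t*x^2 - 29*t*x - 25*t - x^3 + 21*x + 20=t^2*(5*x + 5) + t*(-4*x^2 - 21*x - 17) - x^3 + 4*x^2 + 19*x + 14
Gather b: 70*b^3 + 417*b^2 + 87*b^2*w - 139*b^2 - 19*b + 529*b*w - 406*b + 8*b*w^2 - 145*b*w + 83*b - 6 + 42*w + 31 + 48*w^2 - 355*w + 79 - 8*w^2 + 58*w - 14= 70*b^3 + b^2*(87*w + 278) + b*(8*w^2 + 384*w - 342) + 40*w^2 - 255*w + 90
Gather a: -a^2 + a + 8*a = -a^2 + 9*a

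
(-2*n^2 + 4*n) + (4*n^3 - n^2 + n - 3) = 4*n^3 - 3*n^2 + 5*n - 3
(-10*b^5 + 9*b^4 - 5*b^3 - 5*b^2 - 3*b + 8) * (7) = -70*b^5 + 63*b^4 - 35*b^3 - 35*b^2 - 21*b + 56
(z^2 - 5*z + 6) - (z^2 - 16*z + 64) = 11*z - 58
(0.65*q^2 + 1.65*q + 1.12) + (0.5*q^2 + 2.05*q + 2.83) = 1.15*q^2 + 3.7*q + 3.95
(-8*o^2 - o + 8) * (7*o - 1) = -56*o^3 + o^2 + 57*o - 8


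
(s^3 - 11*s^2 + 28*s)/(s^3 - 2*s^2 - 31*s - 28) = s*(s - 4)/(s^2 + 5*s + 4)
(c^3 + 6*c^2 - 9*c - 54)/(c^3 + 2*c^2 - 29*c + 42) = (c^2 + 9*c + 18)/(c^2 + 5*c - 14)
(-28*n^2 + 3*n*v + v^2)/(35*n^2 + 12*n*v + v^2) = (-4*n + v)/(5*n + v)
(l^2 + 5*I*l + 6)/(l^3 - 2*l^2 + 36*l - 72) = (l - I)/(l^2 + l*(-2 - 6*I) + 12*I)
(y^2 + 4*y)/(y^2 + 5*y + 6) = y*(y + 4)/(y^2 + 5*y + 6)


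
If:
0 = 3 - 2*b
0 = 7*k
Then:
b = 3/2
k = 0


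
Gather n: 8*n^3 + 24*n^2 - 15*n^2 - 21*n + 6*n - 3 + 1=8*n^3 + 9*n^2 - 15*n - 2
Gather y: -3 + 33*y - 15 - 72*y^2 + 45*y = -72*y^2 + 78*y - 18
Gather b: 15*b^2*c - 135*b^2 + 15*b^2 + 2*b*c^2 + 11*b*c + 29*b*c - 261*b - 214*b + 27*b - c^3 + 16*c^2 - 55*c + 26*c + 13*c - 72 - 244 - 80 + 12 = b^2*(15*c - 120) + b*(2*c^2 + 40*c - 448) - c^3 + 16*c^2 - 16*c - 384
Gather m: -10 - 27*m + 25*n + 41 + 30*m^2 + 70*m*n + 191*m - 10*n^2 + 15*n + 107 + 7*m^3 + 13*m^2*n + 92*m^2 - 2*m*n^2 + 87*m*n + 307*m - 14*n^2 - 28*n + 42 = 7*m^3 + m^2*(13*n + 122) + m*(-2*n^2 + 157*n + 471) - 24*n^2 + 12*n + 180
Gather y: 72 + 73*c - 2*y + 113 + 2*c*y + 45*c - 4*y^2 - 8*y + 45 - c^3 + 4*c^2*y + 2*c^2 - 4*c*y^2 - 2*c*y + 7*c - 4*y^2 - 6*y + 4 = -c^3 + 2*c^2 + 125*c + y^2*(-4*c - 8) + y*(4*c^2 - 16) + 234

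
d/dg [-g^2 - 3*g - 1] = -2*g - 3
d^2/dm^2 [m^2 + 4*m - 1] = 2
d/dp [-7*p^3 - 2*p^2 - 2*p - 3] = -21*p^2 - 4*p - 2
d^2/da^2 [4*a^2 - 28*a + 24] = 8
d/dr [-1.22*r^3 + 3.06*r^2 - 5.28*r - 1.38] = -3.66*r^2 + 6.12*r - 5.28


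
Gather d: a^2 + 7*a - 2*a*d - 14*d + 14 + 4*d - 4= a^2 + 7*a + d*(-2*a - 10) + 10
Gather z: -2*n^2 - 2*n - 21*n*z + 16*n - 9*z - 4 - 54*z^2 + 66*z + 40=-2*n^2 + 14*n - 54*z^2 + z*(57 - 21*n) + 36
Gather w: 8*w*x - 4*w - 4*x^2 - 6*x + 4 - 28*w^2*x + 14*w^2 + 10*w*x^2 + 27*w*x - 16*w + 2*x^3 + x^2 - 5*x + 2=w^2*(14 - 28*x) + w*(10*x^2 + 35*x - 20) + 2*x^3 - 3*x^2 - 11*x + 6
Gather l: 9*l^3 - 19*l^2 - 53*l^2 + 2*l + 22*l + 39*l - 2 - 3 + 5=9*l^3 - 72*l^2 + 63*l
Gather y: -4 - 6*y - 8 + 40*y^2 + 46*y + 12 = 40*y^2 + 40*y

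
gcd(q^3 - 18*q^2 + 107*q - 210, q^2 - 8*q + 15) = q - 5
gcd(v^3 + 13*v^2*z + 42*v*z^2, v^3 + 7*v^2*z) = v^2 + 7*v*z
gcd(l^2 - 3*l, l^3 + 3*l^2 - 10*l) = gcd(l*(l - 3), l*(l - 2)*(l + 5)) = l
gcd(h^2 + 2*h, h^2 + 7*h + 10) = h + 2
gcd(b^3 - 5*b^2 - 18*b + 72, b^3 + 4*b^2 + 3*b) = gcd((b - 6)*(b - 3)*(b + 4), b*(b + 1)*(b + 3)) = 1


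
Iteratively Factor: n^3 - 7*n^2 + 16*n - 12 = (n - 2)*(n^2 - 5*n + 6) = (n - 2)^2*(n - 3)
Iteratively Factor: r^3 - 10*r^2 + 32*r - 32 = (r - 4)*(r^2 - 6*r + 8) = (r - 4)*(r - 2)*(r - 4)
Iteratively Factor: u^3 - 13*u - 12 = (u + 3)*(u^2 - 3*u - 4) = (u + 1)*(u + 3)*(u - 4)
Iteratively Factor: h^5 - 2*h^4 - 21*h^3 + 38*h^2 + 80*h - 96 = (h - 3)*(h^4 + h^3 - 18*h^2 - 16*h + 32) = (h - 3)*(h + 2)*(h^3 - h^2 - 16*h + 16) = (h - 3)*(h + 2)*(h + 4)*(h^2 - 5*h + 4) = (h - 3)*(h - 1)*(h + 2)*(h + 4)*(h - 4)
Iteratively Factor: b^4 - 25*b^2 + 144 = (b - 4)*(b^3 + 4*b^2 - 9*b - 36) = (b - 4)*(b + 4)*(b^2 - 9) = (b - 4)*(b - 3)*(b + 4)*(b + 3)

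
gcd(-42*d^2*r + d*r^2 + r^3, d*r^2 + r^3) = r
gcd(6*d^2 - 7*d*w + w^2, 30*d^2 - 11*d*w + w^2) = -6*d + w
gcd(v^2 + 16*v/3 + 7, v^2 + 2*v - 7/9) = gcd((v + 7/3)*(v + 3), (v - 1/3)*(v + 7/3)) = v + 7/3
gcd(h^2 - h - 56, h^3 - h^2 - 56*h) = h^2 - h - 56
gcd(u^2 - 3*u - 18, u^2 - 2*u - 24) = u - 6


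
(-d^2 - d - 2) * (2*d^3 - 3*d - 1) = -2*d^5 - 2*d^4 - d^3 + 4*d^2 + 7*d + 2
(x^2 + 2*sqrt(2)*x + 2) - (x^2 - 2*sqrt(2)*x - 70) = 4*sqrt(2)*x + 72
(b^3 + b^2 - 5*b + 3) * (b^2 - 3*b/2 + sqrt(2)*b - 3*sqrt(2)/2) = b^5 - b^4/2 + sqrt(2)*b^4 - 13*b^3/2 - sqrt(2)*b^3/2 - 13*sqrt(2)*b^2/2 + 21*b^2/2 - 9*b/2 + 21*sqrt(2)*b/2 - 9*sqrt(2)/2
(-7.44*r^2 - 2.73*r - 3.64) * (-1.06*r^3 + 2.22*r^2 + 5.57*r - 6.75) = 7.8864*r^5 - 13.623*r^4 - 43.643*r^3 + 26.9331*r^2 - 1.8473*r + 24.57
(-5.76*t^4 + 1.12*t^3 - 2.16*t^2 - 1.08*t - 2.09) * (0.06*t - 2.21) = -0.3456*t^5 + 12.7968*t^4 - 2.6048*t^3 + 4.7088*t^2 + 2.2614*t + 4.6189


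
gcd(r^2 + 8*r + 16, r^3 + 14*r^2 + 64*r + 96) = r^2 + 8*r + 16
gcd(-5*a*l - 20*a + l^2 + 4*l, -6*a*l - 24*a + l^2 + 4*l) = l + 4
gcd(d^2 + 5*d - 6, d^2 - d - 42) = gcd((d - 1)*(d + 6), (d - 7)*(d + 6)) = d + 6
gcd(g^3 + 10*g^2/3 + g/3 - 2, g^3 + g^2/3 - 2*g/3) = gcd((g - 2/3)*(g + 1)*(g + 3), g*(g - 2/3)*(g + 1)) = g^2 + g/3 - 2/3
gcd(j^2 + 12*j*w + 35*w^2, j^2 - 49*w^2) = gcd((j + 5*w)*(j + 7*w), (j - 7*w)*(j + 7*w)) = j + 7*w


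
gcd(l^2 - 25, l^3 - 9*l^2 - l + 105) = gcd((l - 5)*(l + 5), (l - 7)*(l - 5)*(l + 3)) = l - 5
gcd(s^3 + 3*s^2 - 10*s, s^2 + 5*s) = s^2 + 5*s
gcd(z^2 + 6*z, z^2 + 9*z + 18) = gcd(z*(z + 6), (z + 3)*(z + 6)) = z + 6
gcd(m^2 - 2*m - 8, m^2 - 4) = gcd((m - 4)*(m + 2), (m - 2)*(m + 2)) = m + 2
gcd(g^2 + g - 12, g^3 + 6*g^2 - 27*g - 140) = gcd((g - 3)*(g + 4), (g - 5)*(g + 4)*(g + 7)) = g + 4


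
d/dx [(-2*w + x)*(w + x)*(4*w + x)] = -6*w^2 + 6*w*x + 3*x^2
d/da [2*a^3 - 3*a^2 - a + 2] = 6*a^2 - 6*a - 1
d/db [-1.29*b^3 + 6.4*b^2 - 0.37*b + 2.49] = -3.87*b^2 + 12.8*b - 0.37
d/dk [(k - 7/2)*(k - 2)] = 2*k - 11/2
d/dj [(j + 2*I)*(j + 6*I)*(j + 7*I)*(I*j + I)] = 4*I*j^3 + j^2*(-45 + 3*I) + j*(-30 - 136*I) + 84 - 68*I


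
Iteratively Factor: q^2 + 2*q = (q + 2)*(q)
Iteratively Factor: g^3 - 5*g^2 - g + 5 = (g + 1)*(g^2 - 6*g + 5) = (g - 5)*(g + 1)*(g - 1)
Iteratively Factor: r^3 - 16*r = (r)*(r^2 - 16) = r*(r - 4)*(r + 4)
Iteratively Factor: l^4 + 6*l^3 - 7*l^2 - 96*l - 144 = (l + 3)*(l^3 + 3*l^2 - 16*l - 48) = (l + 3)*(l + 4)*(l^2 - l - 12) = (l - 4)*(l + 3)*(l + 4)*(l + 3)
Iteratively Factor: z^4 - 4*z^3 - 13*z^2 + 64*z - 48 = (z - 3)*(z^3 - z^2 - 16*z + 16) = (z - 3)*(z + 4)*(z^2 - 5*z + 4) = (z - 4)*(z - 3)*(z + 4)*(z - 1)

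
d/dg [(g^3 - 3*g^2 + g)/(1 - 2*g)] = (-4*g^3 + 9*g^2 - 6*g + 1)/(4*g^2 - 4*g + 1)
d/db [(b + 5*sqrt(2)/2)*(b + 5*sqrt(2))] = 2*b + 15*sqrt(2)/2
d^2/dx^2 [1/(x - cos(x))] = (-x*cos(x) + sin(x)^2 + 4*sin(x) + 3)/(x - cos(x))^3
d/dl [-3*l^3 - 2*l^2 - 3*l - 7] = -9*l^2 - 4*l - 3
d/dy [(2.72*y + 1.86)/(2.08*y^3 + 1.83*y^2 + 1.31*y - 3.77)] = (5.6576*y^3 + 4.9776*y^2 + 3.5632*y - (2.72*y + 1.86)*(6.24*y^2 + 3.66*y + 1.31) - 10.2544)/(2.08*y^3 + 1.83*y^2 + 1.31*y - 3.77)^2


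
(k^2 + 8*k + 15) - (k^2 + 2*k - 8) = 6*k + 23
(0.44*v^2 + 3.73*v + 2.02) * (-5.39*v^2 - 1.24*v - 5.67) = -2.3716*v^4 - 20.6503*v^3 - 18.0078*v^2 - 23.6539*v - 11.4534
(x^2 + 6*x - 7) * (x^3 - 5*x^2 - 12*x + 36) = x^5 + x^4 - 49*x^3 - x^2 + 300*x - 252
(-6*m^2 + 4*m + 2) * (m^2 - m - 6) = -6*m^4 + 10*m^3 + 34*m^2 - 26*m - 12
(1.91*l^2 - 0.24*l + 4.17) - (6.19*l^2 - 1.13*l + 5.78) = -4.28*l^2 + 0.89*l - 1.61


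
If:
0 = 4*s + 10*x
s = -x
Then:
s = 0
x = 0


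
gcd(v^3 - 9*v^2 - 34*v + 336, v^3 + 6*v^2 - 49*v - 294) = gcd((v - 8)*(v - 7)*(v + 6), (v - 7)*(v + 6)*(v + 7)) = v^2 - v - 42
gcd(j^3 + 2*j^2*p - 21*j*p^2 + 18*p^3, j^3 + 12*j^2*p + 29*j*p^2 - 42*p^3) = -j^2 - 5*j*p + 6*p^2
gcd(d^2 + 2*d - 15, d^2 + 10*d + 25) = d + 5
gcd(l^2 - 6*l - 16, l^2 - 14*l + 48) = l - 8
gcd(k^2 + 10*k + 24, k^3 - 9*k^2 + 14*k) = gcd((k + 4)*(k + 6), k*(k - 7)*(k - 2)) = 1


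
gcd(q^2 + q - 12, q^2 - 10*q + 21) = q - 3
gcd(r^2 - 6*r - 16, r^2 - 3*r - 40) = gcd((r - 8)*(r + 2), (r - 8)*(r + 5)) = r - 8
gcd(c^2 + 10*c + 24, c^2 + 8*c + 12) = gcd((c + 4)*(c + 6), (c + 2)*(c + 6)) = c + 6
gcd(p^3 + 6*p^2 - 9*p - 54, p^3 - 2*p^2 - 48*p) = p + 6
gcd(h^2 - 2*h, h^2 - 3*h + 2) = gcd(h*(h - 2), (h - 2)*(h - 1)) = h - 2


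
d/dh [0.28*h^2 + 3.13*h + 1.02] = 0.56*h + 3.13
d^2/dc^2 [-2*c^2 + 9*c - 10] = -4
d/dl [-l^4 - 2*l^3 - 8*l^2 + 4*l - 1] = -4*l^3 - 6*l^2 - 16*l + 4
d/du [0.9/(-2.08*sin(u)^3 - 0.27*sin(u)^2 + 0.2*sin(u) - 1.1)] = (5.616*sin(u)^2 + 0.486*sin(u) - 0.18)*cos(u)/(2.08*sin(u)^3 + 0.27*sin(u)^2 - 0.2*sin(u) + 1.1)^2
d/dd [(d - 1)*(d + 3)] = 2*d + 2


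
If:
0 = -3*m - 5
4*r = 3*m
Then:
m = -5/3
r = -5/4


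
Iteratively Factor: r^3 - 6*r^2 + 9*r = (r - 3)*(r^2 - 3*r) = (r - 3)^2*(r)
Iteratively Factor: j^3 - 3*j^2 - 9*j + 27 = (j - 3)*(j^2 - 9) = (j - 3)*(j + 3)*(j - 3)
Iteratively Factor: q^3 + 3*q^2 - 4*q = (q - 1)*(q^2 + 4*q) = (q - 1)*(q + 4)*(q)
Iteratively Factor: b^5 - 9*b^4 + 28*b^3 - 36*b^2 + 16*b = (b - 2)*(b^4 - 7*b^3 + 14*b^2 - 8*b) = (b - 2)*(b - 1)*(b^3 - 6*b^2 + 8*b) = b*(b - 2)*(b - 1)*(b^2 - 6*b + 8) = b*(b - 4)*(b - 2)*(b - 1)*(b - 2)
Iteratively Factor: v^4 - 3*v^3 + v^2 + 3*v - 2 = (v - 1)*(v^3 - 2*v^2 - v + 2) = (v - 1)^2*(v^2 - v - 2) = (v - 2)*(v - 1)^2*(v + 1)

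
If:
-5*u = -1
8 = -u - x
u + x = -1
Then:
No Solution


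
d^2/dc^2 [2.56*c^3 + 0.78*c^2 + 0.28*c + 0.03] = 15.36*c + 1.56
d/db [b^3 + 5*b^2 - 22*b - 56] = 3*b^2 + 10*b - 22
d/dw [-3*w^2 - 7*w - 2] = -6*w - 7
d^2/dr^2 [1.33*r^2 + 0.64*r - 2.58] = 2.66000000000000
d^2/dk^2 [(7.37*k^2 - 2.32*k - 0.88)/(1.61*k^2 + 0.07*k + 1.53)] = (-13.688542*k^3 - 122.613414*k^2 + 33.69408*k + 39.328594)/(4.173281*k^6 + 0.544341*k^5 + 11.921406*k^4 + 1.034929*k^3 + 11.329038*k^2 + 0.491589*k + 3.581577)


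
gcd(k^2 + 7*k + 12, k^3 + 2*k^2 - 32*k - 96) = k + 4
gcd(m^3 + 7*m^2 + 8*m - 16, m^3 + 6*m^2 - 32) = m^2 + 8*m + 16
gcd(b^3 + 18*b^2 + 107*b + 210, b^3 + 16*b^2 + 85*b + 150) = b^2 + 11*b + 30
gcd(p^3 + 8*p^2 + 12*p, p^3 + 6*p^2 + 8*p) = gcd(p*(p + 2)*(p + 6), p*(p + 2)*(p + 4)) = p^2 + 2*p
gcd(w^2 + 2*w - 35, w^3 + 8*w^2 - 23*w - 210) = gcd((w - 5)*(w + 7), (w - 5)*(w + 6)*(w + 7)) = w^2 + 2*w - 35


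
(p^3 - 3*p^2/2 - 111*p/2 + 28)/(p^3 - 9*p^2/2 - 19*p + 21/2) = (p^2 - p - 56)/(p^2 - 4*p - 21)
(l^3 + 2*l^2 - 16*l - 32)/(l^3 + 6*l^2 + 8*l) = (l - 4)/l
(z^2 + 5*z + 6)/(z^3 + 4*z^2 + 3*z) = (z + 2)/(z*(z + 1))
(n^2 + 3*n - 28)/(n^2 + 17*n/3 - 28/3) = 3*(n - 4)/(3*n - 4)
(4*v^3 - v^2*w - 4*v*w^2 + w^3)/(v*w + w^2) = 4*v^2/w - 5*v + w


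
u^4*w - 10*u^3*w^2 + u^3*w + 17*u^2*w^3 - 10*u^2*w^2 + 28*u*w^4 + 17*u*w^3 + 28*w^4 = (u - 7*w)*(u - 4*w)*(u + w)*(u*w + w)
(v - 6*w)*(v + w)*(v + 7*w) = v^3 + 2*v^2*w - 41*v*w^2 - 42*w^3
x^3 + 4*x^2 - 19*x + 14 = (x - 2)*(x - 1)*(x + 7)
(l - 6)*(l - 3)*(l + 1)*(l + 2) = l^4 - 6*l^3 - 7*l^2 + 36*l + 36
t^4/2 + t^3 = t^3*(t/2 + 1)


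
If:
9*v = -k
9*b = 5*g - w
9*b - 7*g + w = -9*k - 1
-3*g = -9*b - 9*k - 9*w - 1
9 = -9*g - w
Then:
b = -11/17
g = -18/17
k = -53/153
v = 53/1377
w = 9/17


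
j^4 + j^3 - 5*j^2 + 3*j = j*(j - 1)^2*(j + 3)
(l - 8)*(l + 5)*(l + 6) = l^3 + 3*l^2 - 58*l - 240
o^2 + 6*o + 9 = (o + 3)^2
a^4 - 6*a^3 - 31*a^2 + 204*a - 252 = (a - 7)*(a - 3)*(a - 2)*(a + 6)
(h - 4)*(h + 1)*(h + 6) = h^3 + 3*h^2 - 22*h - 24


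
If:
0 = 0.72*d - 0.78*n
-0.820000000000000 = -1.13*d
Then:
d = 0.73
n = 0.67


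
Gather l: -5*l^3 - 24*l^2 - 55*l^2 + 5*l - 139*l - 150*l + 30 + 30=-5*l^3 - 79*l^2 - 284*l + 60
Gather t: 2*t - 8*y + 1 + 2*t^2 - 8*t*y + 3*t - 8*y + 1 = 2*t^2 + t*(5 - 8*y) - 16*y + 2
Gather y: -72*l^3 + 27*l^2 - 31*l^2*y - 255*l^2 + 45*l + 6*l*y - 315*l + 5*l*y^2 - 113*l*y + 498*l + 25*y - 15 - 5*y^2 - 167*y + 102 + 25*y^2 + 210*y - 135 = -72*l^3 - 228*l^2 + 228*l + y^2*(5*l + 20) + y*(-31*l^2 - 107*l + 68) - 48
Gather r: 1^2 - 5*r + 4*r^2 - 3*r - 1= 4*r^2 - 8*r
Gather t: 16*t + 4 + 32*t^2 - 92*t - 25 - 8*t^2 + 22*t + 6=24*t^2 - 54*t - 15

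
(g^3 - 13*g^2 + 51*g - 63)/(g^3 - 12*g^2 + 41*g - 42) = (g - 3)/(g - 2)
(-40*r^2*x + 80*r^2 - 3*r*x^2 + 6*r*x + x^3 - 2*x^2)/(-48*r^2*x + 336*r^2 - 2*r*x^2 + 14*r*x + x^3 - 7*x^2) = (5*r*x - 10*r + x^2 - 2*x)/(6*r*x - 42*r + x^2 - 7*x)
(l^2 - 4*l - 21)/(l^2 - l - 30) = (-l^2 + 4*l + 21)/(-l^2 + l + 30)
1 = 1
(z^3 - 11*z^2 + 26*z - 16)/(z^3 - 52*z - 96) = (z^2 - 3*z + 2)/(z^2 + 8*z + 12)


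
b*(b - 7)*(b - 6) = b^3 - 13*b^2 + 42*b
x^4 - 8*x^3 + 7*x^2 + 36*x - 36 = (x - 6)*(x - 3)*(x - 1)*(x + 2)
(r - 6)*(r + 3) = r^2 - 3*r - 18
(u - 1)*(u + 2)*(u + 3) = u^3 + 4*u^2 + u - 6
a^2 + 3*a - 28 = (a - 4)*(a + 7)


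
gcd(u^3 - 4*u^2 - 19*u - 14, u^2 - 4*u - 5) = u + 1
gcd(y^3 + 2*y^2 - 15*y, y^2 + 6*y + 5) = y + 5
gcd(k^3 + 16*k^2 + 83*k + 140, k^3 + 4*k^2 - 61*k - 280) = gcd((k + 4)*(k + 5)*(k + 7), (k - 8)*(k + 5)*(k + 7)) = k^2 + 12*k + 35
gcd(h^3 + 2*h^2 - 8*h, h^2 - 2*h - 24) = h + 4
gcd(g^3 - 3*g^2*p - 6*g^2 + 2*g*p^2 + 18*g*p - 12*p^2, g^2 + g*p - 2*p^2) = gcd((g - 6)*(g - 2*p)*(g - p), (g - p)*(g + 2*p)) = -g + p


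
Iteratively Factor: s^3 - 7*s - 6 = (s + 1)*(s^2 - s - 6) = (s + 1)*(s + 2)*(s - 3)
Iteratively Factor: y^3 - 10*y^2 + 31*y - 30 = (y - 5)*(y^2 - 5*y + 6) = (y - 5)*(y - 3)*(y - 2)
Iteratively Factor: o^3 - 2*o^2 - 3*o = (o - 3)*(o^2 + o) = o*(o - 3)*(o + 1)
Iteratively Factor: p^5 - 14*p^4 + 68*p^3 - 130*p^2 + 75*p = (p - 5)*(p^4 - 9*p^3 + 23*p^2 - 15*p) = (p - 5)*(p - 1)*(p^3 - 8*p^2 + 15*p) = (p - 5)*(p - 3)*(p - 1)*(p^2 - 5*p) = (p - 5)^2*(p - 3)*(p - 1)*(p)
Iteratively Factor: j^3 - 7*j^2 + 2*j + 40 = (j - 5)*(j^2 - 2*j - 8) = (j - 5)*(j + 2)*(j - 4)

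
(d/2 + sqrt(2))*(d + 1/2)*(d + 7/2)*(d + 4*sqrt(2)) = d^4/2 + 2*d^3 + 3*sqrt(2)*d^3 + 71*d^2/8 + 12*sqrt(2)*d^2 + 21*sqrt(2)*d/4 + 32*d + 14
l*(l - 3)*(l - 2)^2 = l^4 - 7*l^3 + 16*l^2 - 12*l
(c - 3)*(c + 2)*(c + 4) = c^3 + 3*c^2 - 10*c - 24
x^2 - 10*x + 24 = (x - 6)*(x - 4)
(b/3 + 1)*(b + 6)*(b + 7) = b^3/3 + 16*b^2/3 + 27*b + 42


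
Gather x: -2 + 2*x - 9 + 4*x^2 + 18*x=4*x^2 + 20*x - 11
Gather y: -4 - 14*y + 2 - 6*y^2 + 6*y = -6*y^2 - 8*y - 2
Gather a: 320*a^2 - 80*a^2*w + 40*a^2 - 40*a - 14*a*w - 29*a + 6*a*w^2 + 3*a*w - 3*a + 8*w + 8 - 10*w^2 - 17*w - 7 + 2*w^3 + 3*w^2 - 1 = a^2*(360 - 80*w) + a*(6*w^2 - 11*w - 72) + 2*w^3 - 7*w^2 - 9*w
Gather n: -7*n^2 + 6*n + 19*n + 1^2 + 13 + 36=-7*n^2 + 25*n + 50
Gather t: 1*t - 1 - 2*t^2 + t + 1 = -2*t^2 + 2*t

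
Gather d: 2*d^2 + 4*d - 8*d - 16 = 2*d^2 - 4*d - 16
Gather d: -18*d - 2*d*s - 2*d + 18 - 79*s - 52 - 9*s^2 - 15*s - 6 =d*(-2*s - 20) - 9*s^2 - 94*s - 40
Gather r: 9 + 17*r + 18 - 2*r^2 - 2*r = -2*r^2 + 15*r + 27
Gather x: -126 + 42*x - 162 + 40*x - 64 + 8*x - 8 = 90*x - 360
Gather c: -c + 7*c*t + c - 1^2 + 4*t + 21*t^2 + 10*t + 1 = 7*c*t + 21*t^2 + 14*t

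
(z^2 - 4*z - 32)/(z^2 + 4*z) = (z - 8)/z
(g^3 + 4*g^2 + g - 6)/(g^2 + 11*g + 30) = (g^3 + 4*g^2 + g - 6)/(g^2 + 11*g + 30)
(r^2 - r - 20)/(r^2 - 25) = (r + 4)/(r + 5)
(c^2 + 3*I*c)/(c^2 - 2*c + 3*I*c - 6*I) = c/(c - 2)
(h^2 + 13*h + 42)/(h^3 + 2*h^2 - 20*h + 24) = (h + 7)/(h^2 - 4*h + 4)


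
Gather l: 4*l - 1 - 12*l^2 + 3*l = -12*l^2 + 7*l - 1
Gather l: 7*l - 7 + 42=7*l + 35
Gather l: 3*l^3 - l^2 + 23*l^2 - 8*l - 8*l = 3*l^3 + 22*l^2 - 16*l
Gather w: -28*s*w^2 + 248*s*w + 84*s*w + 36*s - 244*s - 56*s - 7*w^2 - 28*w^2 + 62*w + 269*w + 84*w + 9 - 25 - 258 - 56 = -264*s + w^2*(-28*s - 35) + w*(332*s + 415) - 330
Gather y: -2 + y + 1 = y - 1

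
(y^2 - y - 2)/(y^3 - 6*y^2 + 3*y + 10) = 1/(y - 5)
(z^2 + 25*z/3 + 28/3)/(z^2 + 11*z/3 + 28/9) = 3*(z + 7)/(3*z + 7)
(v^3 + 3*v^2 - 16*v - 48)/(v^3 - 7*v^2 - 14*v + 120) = (v^2 - v - 12)/(v^2 - 11*v + 30)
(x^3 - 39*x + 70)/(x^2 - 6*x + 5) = (x^2 + 5*x - 14)/(x - 1)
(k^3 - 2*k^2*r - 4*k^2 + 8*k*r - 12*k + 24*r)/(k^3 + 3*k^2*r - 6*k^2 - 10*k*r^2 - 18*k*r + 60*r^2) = (k + 2)/(k + 5*r)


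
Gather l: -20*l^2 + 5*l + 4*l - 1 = -20*l^2 + 9*l - 1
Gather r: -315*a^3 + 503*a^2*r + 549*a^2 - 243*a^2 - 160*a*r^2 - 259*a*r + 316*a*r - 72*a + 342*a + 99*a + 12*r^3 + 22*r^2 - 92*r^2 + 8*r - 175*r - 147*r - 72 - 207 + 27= -315*a^3 + 306*a^2 + 369*a + 12*r^3 + r^2*(-160*a - 70) + r*(503*a^2 + 57*a - 314) - 252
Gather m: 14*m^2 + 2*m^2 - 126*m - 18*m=16*m^2 - 144*m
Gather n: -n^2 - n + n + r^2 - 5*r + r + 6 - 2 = -n^2 + r^2 - 4*r + 4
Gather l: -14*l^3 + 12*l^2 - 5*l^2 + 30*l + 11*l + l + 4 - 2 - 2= -14*l^3 + 7*l^2 + 42*l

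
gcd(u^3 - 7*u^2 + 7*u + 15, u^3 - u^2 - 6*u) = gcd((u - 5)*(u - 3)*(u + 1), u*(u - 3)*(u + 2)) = u - 3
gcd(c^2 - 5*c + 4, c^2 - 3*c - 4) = c - 4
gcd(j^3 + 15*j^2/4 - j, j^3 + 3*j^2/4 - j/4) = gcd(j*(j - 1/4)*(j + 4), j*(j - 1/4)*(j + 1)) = j^2 - j/4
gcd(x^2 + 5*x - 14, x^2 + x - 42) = x + 7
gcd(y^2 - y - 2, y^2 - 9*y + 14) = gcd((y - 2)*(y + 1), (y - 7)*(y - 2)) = y - 2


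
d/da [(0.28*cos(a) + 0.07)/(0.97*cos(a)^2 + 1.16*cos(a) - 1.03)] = (0.2716*cos(a)^2 + 0.1358*cos(a) + 0.3696)*sin(a)/(0.9409*cos(a)^4 + 2.2504*cos(a)^3 - 0.6526*cos(a)^2 - 2.3896*cos(a) + 1.0609)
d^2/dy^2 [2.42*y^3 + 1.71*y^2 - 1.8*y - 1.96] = 14.52*y + 3.42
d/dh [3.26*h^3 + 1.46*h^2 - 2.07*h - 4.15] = 9.78*h^2 + 2.92*h - 2.07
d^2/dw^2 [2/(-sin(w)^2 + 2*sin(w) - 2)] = 4*(2*sin(w)^4 - 3*sin(w)^3 - 5*sin(w)^2 + 8*sin(w) - 2)/(sin(w)^2 - 2*sin(w) + 2)^3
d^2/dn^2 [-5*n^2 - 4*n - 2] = -10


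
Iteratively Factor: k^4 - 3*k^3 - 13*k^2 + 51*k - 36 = (k + 4)*(k^3 - 7*k^2 + 15*k - 9) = (k - 1)*(k + 4)*(k^2 - 6*k + 9) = (k - 3)*(k - 1)*(k + 4)*(k - 3)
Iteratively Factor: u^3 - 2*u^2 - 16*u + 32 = (u - 2)*(u^2 - 16) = (u - 2)*(u + 4)*(u - 4)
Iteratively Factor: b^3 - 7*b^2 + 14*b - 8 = (b - 1)*(b^2 - 6*b + 8) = (b - 2)*(b - 1)*(b - 4)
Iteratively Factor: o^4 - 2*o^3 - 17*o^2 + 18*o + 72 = (o + 2)*(o^3 - 4*o^2 - 9*o + 36) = (o - 4)*(o + 2)*(o^2 - 9) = (o - 4)*(o - 3)*(o + 2)*(o + 3)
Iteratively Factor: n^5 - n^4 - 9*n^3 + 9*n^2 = (n)*(n^4 - n^3 - 9*n^2 + 9*n) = n*(n - 3)*(n^3 + 2*n^2 - 3*n) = n^2*(n - 3)*(n^2 + 2*n - 3) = n^2*(n - 3)*(n - 1)*(n + 3)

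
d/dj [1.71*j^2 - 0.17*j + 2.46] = 3.42*j - 0.17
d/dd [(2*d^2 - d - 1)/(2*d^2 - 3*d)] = (-4*d^2 + 4*d - 3)/(d^2*(4*d^2 - 12*d + 9))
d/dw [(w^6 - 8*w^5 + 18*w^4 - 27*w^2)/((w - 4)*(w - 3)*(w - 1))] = w*(3*w^5 - 30*w^4 + 98*w^3 - 110*w^2 - 9*w + 72)/(w^4 - 10*w^3 + 33*w^2 - 40*w + 16)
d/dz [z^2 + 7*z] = 2*z + 7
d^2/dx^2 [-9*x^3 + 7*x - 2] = -54*x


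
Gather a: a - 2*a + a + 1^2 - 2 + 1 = 0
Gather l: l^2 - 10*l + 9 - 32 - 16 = l^2 - 10*l - 39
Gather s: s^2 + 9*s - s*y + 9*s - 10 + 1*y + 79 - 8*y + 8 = s^2 + s*(18 - y) - 7*y + 77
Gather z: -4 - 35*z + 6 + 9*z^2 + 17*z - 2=9*z^2 - 18*z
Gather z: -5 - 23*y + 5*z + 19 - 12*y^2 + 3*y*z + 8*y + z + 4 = -12*y^2 - 15*y + z*(3*y + 6) + 18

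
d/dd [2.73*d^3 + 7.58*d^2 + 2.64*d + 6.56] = 8.19*d^2 + 15.16*d + 2.64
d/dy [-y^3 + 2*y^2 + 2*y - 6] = -3*y^2 + 4*y + 2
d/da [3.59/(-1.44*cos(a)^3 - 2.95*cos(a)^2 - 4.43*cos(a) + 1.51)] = (15.5088*sin(a)^2 - 21.181*cos(a) - 31.4125)*sin(a)/(1.44*cos(a)^3 + 2.95*cos(a)^2 + 4.43*cos(a) - 1.51)^2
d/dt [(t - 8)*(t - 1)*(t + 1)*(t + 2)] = 4*t^3 - 18*t^2 - 34*t + 6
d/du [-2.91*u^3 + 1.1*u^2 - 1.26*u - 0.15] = -8.73*u^2 + 2.2*u - 1.26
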